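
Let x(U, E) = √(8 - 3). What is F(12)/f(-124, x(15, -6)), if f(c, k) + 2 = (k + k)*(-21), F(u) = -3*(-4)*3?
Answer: 9/1102 - 189*√5/1102 ≈ -0.37533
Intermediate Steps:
F(u) = 36 (F(u) = 12*3 = 36)
x(U, E) = √5
f(c, k) = -2 - 42*k (f(c, k) = -2 + (k + k)*(-21) = -2 + (2*k)*(-21) = -2 - 42*k)
F(12)/f(-124, x(15, -6)) = 36/(-2 - 42*√5)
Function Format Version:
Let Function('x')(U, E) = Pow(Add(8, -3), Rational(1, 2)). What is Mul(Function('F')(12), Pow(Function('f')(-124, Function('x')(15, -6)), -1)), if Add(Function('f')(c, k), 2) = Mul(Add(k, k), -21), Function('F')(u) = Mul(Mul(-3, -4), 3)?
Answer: Add(Rational(9, 1102), Mul(Rational(-189, 1102), Pow(5, Rational(1, 2)))) ≈ -0.37533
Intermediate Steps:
Function('F')(u) = 36 (Function('F')(u) = Mul(12, 3) = 36)
Function('x')(U, E) = Pow(5, Rational(1, 2))
Function('f')(c, k) = Add(-2, Mul(-42, k)) (Function('f')(c, k) = Add(-2, Mul(Add(k, k), -21)) = Add(-2, Mul(Mul(2, k), -21)) = Add(-2, Mul(-42, k)))
Mul(Function('F')(12), Pow(Function('f')(-124, Function('x')(15, -6)), -1)) = Mul(36, Pow(Add(-2, Mul(-42, Pow(5, Rational(1, 2)))), -1))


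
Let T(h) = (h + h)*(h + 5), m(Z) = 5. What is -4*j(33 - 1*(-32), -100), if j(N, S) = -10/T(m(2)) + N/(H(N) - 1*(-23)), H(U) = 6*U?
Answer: -474/2065 ≈ -0.22954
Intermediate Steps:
T(h) = 2*h*(5 + h) (T(h) = (2*h)*(5 + h) = 2*h*(5 + h))
j(N, S) = -⅒ + N/(23 + 6*N) (j(N, S) = -10*1/(10*(5 + 5)) + N/(6*N - 1*(-23)) = -10/(2*5*10) + N/(6*N + 23) = -10/100 + N/(23 + 6*N) = -10*1/100 + N/(23 + 6*N) = -⅒ + N/(23 + 6*N))
-4*j(33 - 1*(-32), -100) = -2*(-23 + 4*(33 - 1*(-32)))/(5*(23 + 6*(33 - 1*(-32)))) = -2*(-23 + 4*(33 + 32))/(5*(23 + 6*(33 + 32))) = -2*(-23 + 4*65)/(5*(23 + 6*65)) = -2*(-23 + 260)/(5*(23 + 390)) = -2*237/(5*413) = -4*237/4130 = -474/2065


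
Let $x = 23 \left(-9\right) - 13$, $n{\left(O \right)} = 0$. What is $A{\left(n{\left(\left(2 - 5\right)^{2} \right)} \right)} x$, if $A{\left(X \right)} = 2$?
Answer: $-440$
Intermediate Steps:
$x = -220$ ($x = -207 - 13 = -220$)
$A{\left(n{\left(\left(2 - 5\right)^{2} \right)} \right)} x = 2 \left(-220\right) = -440$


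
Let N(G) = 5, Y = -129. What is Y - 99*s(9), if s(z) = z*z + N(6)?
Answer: -8643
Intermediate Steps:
s(z) = 5 + z² (s(z) = z*z + 5 = z² + 5 = 5 + z²)
Y - 99*s(9) = -129 - 99*(5 + 9²) = -129 - 99*(5 + 81) = -129 - 99*86 = -129 - 8514 = -8643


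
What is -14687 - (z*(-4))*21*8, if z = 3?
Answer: -12671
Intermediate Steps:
-14687 - (z*(-4))*21*8 = -14687 - (3*(-4))*21*8 = -14687 - (-12*21)*8 = -14687 - (-252)*8 = -14687 - 1*(-2016) = -14687 + 2016 = -12671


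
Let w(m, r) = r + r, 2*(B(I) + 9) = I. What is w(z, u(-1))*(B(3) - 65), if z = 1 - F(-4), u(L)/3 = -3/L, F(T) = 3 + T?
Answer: -1305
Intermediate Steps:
B(I) = -9 + I/2
u(L) = -9/L (u(L) = 3*(-3/L) = -9/L)
z = 2 (z = 1 - (3 - 4) = 1 - 1*(-1) = 1 + 1 = 2)
w(m, r) = 2*r
w(z, u(-1))*(B(3) - 65) = (2*(-9/(-1)))*((-9 + (1/2)*3) - 65) = (2*(-9*(-1)))*((-9 + 3/2) - 65) = (2*9)*(-15/2 - 65) = 18*(-145/2) = -1305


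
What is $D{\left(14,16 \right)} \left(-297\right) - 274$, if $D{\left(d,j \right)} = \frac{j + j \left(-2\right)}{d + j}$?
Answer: $- \frac{578}{5} \approx -115.6$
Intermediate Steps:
$D{\left(d,j \right)} = - \frac{j}{d + j}$ ($D{\left(d,j \right)} = \frac{j - 2 j}{d + j} = \frac{\left(-1\right) j}{d + j} = - \frac{j}{d + j}$)
$D{\left(14,16 \right)} \left(-297\right) - 274 = \left(-1\right) 16 \frac{1}{14 + 16} \left(-297\right) - 274 = \left(-1\right) 16 \cdot \frac{1}{30} \left(-297\right) - 274 = \left(- \frac{8}{15}\right) \left(-297\right) - 274 = \frac{792}{5} - 274 = - \frac{578}{5}$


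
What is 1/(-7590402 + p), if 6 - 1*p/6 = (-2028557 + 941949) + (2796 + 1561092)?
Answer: -1/10454046 ≈ -9.5657e-8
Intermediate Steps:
p = -2863644 (p = 36 - 6*((-2028557 + 941949) + (2796 + 1561092)) = 36 - 6*(-1086608 + 1563888) = 36 - 6*477280 = 36 - 2863680 = -2863644)
1/(-7590402 + p) = 1/(-7590402 - 2863644) = 1/(-10454046) = -1/10454046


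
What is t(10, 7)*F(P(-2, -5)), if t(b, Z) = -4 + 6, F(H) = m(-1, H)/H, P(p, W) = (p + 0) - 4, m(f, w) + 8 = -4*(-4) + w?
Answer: -⅔ ≈ -0.66667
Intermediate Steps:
m(f, w) = 8 + w (m(f, w) = -8 + (-4*(-4) + w) = -8 + (16 + w) = 8 + w)
P(p, W) = -4 + p (P(p, W) = p - 4 = -4 + p)
F(H) = (8 + H)/H
t(b, Z) = 2
t(10, 7)*F(P(-2, -5)) = 2*((8 + (-4 - 2))/(-4 - 2)) = 2*((8 - 6)/(-6)) = 2*(-⅙*2) = 2*(-⅓) = -⅔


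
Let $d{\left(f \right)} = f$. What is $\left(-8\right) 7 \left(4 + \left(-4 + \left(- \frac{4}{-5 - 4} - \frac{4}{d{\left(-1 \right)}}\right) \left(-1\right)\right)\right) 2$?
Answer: $\frac{4480}{9} \approx 497.78$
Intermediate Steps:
$\left(-8\right) 7 \left(4 + \left(-4 + \left(- \frac{4}{-5 - 4} - \frac{4}{d{\left(-1 \right)}}\right) \left(-1\right)\right)\right) 2 = \left(-8\right) 7 \left(4 + \left(-4 + \left(- \frac{4}{-5 - 4} - \frac{4}{-1}\right) \left(-1\right)\right)\right) 2 = - 56 \left(4 + \left(-4 + \left(- \frac{4}{-9} - -4\right) \left(-1\right)\right)\right) 2 = - 56 \left(4 + \left(-4 + \left(\left(-4\right) \left(- \frac{1}{9}\right) + 4\right) \left(-1\right)\right)\right) 2 = - 56 \left(4 + \left(-4 + \left(\frac{4}{9} + 4\right) \left(-1\right)\right)\right) 2 = - 56 \left(4 + \left(-4 + \frac{40}{9} \left(-1\right)\right)\right) 2 = - 56 \left(4 - \frac{76}{9}\right) 2 = - 56 \left(\left(- \frac{40}{9}\right) 2\right) = \left(-56\right) \left(- \frac{80}{9}\right) = \frac{4480}{9}$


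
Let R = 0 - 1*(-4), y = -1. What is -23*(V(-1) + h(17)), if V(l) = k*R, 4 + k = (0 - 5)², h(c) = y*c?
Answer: -1541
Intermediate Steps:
h(c) = -c
k = 21 (k = -4 + (0 - 5)² = -4 + (-5)² = -4 + 25 = 21)
R = 4 (R = 0 + 4 = 4)
V(l) = 84 (V(l) = 21*4 = 84)
-23*(V(-1) + h(17)) = -23*(84 - 1*17) = -23*(84 - 17) = -23*67 = -1541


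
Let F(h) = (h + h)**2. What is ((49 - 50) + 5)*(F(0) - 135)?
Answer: -540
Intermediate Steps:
F(h) = 4*h**2 (F(h) = (2*h)**2 = 4*h**2)
((49 - 50) + 5)*(F(0) - 135) = ((49 - 50) + 5)*(4*0**2 - 135) = (-1 + 5)*(4*0 - 135) = 4*(0 - 135) = 4*(-135) = -540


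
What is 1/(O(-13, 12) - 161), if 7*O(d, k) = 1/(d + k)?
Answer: -7/1128 ≈ -0.0062057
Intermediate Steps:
O(d, k) = 1/(7*(d + k))
1/(O(-13, 12) - 161) = 1/(1/(7*(-13 + 12)) - 161) = 1/((1/7)/(-1) - 161) = 1/((1/7)*(-1) - 161) = 1/(-1/7 - 161) = 1/(-1128/7) = -7/1128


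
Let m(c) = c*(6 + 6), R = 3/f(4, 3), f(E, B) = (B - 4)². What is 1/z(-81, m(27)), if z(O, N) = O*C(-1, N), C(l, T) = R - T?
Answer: 1/26001 ≈ 3.8460e-5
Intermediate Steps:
f(E, B) = (-4 + B)²
R = 3 (R = 3/((-4 + 3)²) = 3/((-1)²) = 3/1 = 3*1 = 3)
C(l, T) = 3 - T
m(c) = 12*c (m(c) = c*12 = 12*c)
z(O, N) = O*(3 - N)
1/z(-81, m(27)) = 1/(-81*(3 - 12*27)) = 1/(-81*(3 - 1*324)) = 1/(-81*(3 - 324)) = 1/(-81*(-321)) = 1/26001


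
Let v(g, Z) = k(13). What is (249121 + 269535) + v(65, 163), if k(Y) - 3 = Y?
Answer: 518672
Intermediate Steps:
k(Y) = 3 + Y
v(g, Z) = 16 (v(g, Z) = 3 + 13 = 16)
(249121 + 269535) + v(65, 163) = (249121 + 269535) + 16 = 518656 + 16 = 518672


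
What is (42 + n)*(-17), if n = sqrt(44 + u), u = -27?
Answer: -714 - 17*sqrt(17) ≈ -784.09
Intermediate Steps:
n = sqrt(17) (n = sqrt(44 - 27) = sqrt(17) ≈ 4.1231)
(42 + n)*(-17) = (42 + sqrt(17))*(-17) = -714 - 17*sqrt(17)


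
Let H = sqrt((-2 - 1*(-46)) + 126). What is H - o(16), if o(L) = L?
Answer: -16 + sqrt(170) ≈ -2.9616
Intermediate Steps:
H = sqrt(170) (H = sqrt((-2 + 46) + 126) = sqrt(44 + 126) = sqrt(170) ≈ 13.038)
H - o(16) = sqrt(170) - 1*16 = sqrt(170) - 16 = -16 + sqrt(170)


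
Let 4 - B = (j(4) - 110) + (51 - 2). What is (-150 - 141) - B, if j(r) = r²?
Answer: -340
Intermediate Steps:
B = 49 (B = 4 - ((4² - 110) + (51 - 2)) = 4 - ((16 - 110) + 49) = 4 - (-94 + 49) = 4 - 1*(-45) = 4 + 45 = 49)
(-150 - 141) - B = (-150 - 141) - 1*49 = -291 - 49 = -340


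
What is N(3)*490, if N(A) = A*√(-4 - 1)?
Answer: 1470*I*√5 ≈ 3287.0*I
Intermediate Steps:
N(A) = I*A*√5 (N(A) = A*√(-5) = A*(I*√5) = I*A*√5)
N(3)*490 = (I*3*√5)*490 = (3*I*√5)*490 = 1470*I*√5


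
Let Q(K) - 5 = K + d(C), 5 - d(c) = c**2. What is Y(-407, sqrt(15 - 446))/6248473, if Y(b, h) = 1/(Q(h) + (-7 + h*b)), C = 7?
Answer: I/(12496946*(-23*I + 203*sqrt(431))) ≈ -1.0362e-13 + 1.8987e-11*I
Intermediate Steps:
d(c) = 5 - c**2
Q(K) = -39 + K (Q(K) = 5 + (K + (5 - 1*7**2)) = 5 + (K + (5 - 1*49)) = 5 + (K + (5 - 49)) = 5 + (K - 44) = 5 + (-44 + K) = -39 + K)
Y(b, h) = 1/(-46 + h + b*h) (Y(b, h) = 1/((-39 + h) + (-7 + h*b)) = 1/((-39 + h) + (-7 + b*h)) = 1/(-46 + h + b*h))
Y(-407, sqrt(15 - 446))/6248473 = 1/(-46 + sqrt(15 - 446) - 407*sqrt(15 - 446)*6248473) = (1/6248473)/(-46 + sqrt(-431) - 407*I*sqrt(431)) = (1/6248473)/(-46 + I*sqrt(431) - 407*I*sqrt(431)) = (1/6248473)/(-46 - 406*I*sqrt(431)) = 1/(6248473*(-46 - 406*I*sqrt(431)))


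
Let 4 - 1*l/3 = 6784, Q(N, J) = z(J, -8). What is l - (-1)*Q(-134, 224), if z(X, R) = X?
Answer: -20116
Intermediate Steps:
Q(N, J) = J
l = -20340 (l = 12 - 3*6784 = 12 - 20352 = -20340)
l - (-1)*Q(-134, 224) = -20340 - (-1)*224 = -20340 - 1*(-224) = -20340 + 224 = -20116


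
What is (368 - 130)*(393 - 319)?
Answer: 17612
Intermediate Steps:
(368 - 130)*(393 - 319) = 238*74 = 17612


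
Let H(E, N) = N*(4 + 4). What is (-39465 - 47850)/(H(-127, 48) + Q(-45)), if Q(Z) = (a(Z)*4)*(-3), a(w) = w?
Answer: -29105/308 ≈ -94.497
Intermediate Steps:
H(E, N) = 8*N (H(E, N) = N*8 = 8*N)
Q(Z) = -12*Z (Q(Z) = (Z*4)*(-3) = (4*Z)*(-3) = -12*Z)
(-39465 - 47850)/(H(-127, 48) + Q(-45)) = (-39465 - 47850)/(8*48 - 12*(-45)) = -87315/(384 + 540) = -87315/924 = -87315*1/924 = -29105/308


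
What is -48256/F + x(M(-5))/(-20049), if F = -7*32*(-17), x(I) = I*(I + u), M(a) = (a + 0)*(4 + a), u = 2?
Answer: -30238057/2385831 ≈ -12.674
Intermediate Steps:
M(a) = a*(4 + a)
x(I) = I*(2 + I) (x(I) = I*(I + 2) = I*(2 + I))
F = 3808 (F = -224*(-17) = 3808)
-48256/F + x(M(-5))/(-20049) = -48256/3808 + ((-5*(4 - 5))*(2 - 5*(4 - 5)))/(-20049) = -48256*1/3808 + ((-5*(-1))*(2 - 5*(-1)))*(-1/20049) = -1508/119 + (5*(2 + 5))*(-1/20049) = -1508/119 + (5*7)*(-1/20049) = -1508/119 + 35*(-1/20049) = -1508/119 - 35/20049 = -30238057/2385831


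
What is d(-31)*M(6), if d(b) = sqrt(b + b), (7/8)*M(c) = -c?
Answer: -48*I*sqrt(62)/7 ≈ -53.993*I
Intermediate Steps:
M(c) = -8*c/7 (M(c) = 8*(-c)/7 = -8*c/7)
d(b) = sqrt(2)*sqrt(b) (d(b) = sqrt(2*b) = sqrt(2)*sqrt(b))
d(-31)*M(6) = (sqrt(2)*sqrt(-31))*(-8/7*6) = (sqrt(2)*(I*sqrt(31)))*(-48/7) = (I*sqrt(62))*(-48/7) = -48*I*sqrt(62)/7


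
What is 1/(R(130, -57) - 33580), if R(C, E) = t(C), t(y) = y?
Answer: -1/33450 ≈ -2.9895e-5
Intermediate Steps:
R(C, E) = C
1/(R(130, -57) - 33580) = 1/(130 - 33580) = 1/(-33450) = -1/33450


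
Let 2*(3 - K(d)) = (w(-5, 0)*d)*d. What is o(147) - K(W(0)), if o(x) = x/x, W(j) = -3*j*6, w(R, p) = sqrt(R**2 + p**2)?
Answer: -2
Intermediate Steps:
W(j) = -18*j
K(d) = 3 - 5*d**2/2 (K(d) = 3 - sqrt((-5)**2 + 0**2)*d*d/2 = 3 - sqrt(25 + 0)*d*d/2 = 3 - sqrt(25)*d*d/2 = 3 - 5*d*d/2 = 3 - 5*d**2/2)
o(x) = 1
o(147) - K(W(0)) = 1 - (3 - 5*(-18*0)**2/2) = 1 - (3 - 5/2*0**2) = 1 - (3 - 5/2*0) = 1 - (3 + 0) = 1 - 1*3 = 1 - 3 = -2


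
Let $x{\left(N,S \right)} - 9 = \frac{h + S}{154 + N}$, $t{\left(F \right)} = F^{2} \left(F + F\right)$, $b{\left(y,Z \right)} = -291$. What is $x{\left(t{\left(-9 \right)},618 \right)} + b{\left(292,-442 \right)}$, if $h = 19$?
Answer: $- \frac{368365}{1304} \approx -282.49$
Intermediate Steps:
$t{\left(F \right)} = 2 F^{3}$ ($t{\left(F \right)} = F^{2} \cdot 2 F = 2 F^{3}$)
$x{\left(N,S \right)} = 9 + \frac{19 + S}{154 + N}$
$x{\left(t{\left(-9 \right)},618 \right)} + b{\left(292,-442 \right)} = \frac{1405 + 618 + 9 \cdot 2 \left(-9\right)^{3}}{154 + 2 \left(-9\right)^{3}} - 291 = \frac{1405 + 618 + 9 \cdot 2 \left(-729\right)}{154 + 2 \left(-729\right)} - 291 = \frac{1405 + 618 + 9 \left(-1458\right)}{154 - 1458} - 291 = \frac{1405 + 618 - 13122}{-1304} - 291 = \left(- \frac{1}{1304}\right) \left(-11099\right) - 291 = \frac{11099}{1304} - 291 = - \frac{368365}{1304}$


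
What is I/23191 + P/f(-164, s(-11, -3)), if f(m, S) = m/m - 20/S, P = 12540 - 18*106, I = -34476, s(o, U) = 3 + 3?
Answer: -105705924/23191 ≈ -4558.1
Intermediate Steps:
s(o, U) = 6
P = 10632 (P = 12540 - 1908 = 10632)
f(m, S) = 1 - 20/S
I/23191 + P/f(-164, s(-11, -3)) = -34476/23191 + 10632/(((-20 + 6)/6)) = -34476*1/23191 + 10632/(((1/6)*(-14))) = -34476/23191 + 10632/(-7/3) = -34476/23191 + 10632*(-3/7) = -34476/23191 - 31896/7 = -105705924/23191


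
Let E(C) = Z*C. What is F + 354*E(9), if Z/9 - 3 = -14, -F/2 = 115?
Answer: -315644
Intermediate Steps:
F = -230 (F = -2*115 = -230)
Z = -99 (Z = 27 + 9*(-14) = 27 - 126 = -99)
E(C) = -99*C
F + 354*E(9) = -230 + 354*(-99*9) = -230 + 354*(-891) = -230 - 315414 = -315644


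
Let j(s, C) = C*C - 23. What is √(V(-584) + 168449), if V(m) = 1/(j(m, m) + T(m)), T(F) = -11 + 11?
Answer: √19591209465975994/341033 ≈ 410.43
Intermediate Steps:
j(s, C) = -23 + C² (j(s, C) = C² - 23 = -23 + C²)
T(F) = 0
V(m) = 1/(-23 + m²) (V(m) = 1/((-23 + m²) + 0) = 1/(-23 + m²))
√(V(-584) + 168449) = √(1/(-23 + (-584)²) + 168449) = √(1/(-23 + 341056) + 168449) = √(1/341033 + 168449) = √(57446667818/341033) = √19591209465975994/341033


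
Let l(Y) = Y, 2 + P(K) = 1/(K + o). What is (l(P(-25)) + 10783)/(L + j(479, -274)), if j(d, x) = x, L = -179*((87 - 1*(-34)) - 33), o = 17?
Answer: -28749/42736 ≈ -0.67271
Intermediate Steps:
P(K) = -2 + 1/(17 + K) (P(K) = -2 + 1/(K + 17) = -2 + 1/(17 + K))
L = -15752 (L = -179*((87 + 34) - 33) = -179*(121 - 33) = -179*88 = -15752)
(l(P(-25)) + 10783)/(L + j(479, -274)) = ((-33 - 2*(-25))/(17 - 25) + 10783)/(-15752 - 274) = ((-33 + 50)/(-8) + 10783)/(-16026) = (-1/8*17 + 10783)*(-1/16026) = (-17/8 + 10783)*(-1/16026) = (86247/8)*(-1/16026) = -28749/42736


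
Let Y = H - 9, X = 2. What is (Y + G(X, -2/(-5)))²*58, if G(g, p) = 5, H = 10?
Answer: 2088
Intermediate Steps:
Y = 1 (Y = 10 - 9 = 1)
(Y + G(X, -2/(-5)))²*58 = (1 + 5)²*58 = 6²*58 = 36*58 = 2088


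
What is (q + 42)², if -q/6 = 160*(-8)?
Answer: 59629284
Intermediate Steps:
q = 7680 (q = -960*(-8) = -6*(-1280) = 7680)
(q + 42)² = (7680 + 42)² = 7722² = 59629284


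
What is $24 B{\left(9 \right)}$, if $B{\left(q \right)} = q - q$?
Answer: $0$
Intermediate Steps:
$B{\left(q \right)} = 0$
$24 B{\left(9 \right)} = 24 \cdot 0 = 0$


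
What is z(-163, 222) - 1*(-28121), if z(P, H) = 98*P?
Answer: 12147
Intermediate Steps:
z(-163, 222) - 1*(-28121) = 98*(-163) - 1*(-28121) = -15974 + 28121 = 12147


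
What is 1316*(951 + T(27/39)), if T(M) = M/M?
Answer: 1252832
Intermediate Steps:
T(M) = 1
1316*(951 + T(27/39)) = 1316*(951 + 1) = 1316*952 = 1252832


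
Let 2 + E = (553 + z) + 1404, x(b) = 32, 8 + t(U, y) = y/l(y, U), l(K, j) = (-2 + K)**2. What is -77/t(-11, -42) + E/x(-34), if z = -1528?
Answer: 5700807/248480 ≈ 22.943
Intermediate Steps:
t(U, y) = -8 + y/(-2 + y)**2 (t(U, y) = -8 + y/((-2 + y)**2) = -8 + y/(-2 + y)**2)
E = 427 (E = -2 + ((553 - 1528) + 1404) = -2 + (-975 + 1404) = -2 + 429 = 427)
-77/t(-11, -42) + E/x(-34) = -77/(-8 - 42/(-2 - 42)**2) + 427/32 = -77/(-8 - 42/(-44)**2) + 427*(1/32) = -77/(-8 - 42*1/1936) + 427/32 = -77/(-8 - 21/968) + 427/32 = -77/(-7765/968) + 427/32 = -77*(-968/7765) + 427/32 = 74536/7765 + 427/32 = 5700807/248480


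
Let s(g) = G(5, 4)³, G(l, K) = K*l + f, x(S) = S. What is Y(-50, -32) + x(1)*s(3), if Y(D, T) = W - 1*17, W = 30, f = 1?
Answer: 9274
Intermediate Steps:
G(l, K) = 1 + K*l (G(l, K) = K*l + 1 = 1 + K*l)
s(g) = 9261 (s(g) = (1 + 4*5)³ = (1 + 20)³ = 21³ = 9261)
Y(D, T) = 13 (Y(D, T) = 30 - 1*17 = 30 - 17 = 13)
Y(-50, -32) + x(1)*s(3) = 13 + 1*9261 = 13 + 9261 = 9274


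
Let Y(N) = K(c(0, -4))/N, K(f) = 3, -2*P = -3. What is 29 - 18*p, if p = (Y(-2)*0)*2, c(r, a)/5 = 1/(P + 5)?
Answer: 29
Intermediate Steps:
P = 3/2 (P = -½*(-3) = 3/2 ≈ 1.5000)
c(r, a) = 10/13 (c(r, a) = 5/(3/2 + 5) = 5/(13/2) = 5*(2/13) = 10/13)
Y(N) = 3/N
p = 0 (p = ((3/(-2))*0)*2 = ((3*(-½))*0)*2 = -3/2*0*2 = 0*2 = 0)
29 - 18*p = 29 - 18*0 = 29 + 0 = 29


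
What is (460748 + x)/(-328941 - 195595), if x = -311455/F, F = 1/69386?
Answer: 10805077941/262268 ≈ 41199.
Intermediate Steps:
F = 1/69386 ≈ 1.4412e-5
x = -21610616630 (x = -311455/1/69386 = -311455*69386 = -21610616630)
(460748 + x)/(-328941 - 195595) = (460748 - 21610616630)/(-328941 - 195595) = -21610155882/(-524536) = -21610155882*(-1/524536) = 10805077941/262268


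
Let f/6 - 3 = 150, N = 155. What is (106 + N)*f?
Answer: 239598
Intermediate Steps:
f = 918 (f = 18 + 6*150 = 18 + 900 = 918)
(106 + N)*f = (106 + 155)*918 = 261*918 = 239598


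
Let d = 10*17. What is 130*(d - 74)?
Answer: 12480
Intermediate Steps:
d = 170
130*(d - 74) = 130*(170 - 74) = 130*96 = 12480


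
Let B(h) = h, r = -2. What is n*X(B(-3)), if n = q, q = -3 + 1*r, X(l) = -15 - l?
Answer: 60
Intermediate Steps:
q = -5 (q = -3 + 1*(-2) = -3 - 2 = -5)
n = -5
n*X(B(-3)) = -5*(-15 - 1*(-3)) = -5*(-15 + 3) = -5*(-12) = 60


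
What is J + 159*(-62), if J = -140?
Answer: -9998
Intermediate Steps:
J + 159*(-62) = -140 + 159*(-62) = -140 - 9858 = -9998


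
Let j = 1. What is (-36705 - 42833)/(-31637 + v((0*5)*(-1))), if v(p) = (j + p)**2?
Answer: 39769/15818 ≈ 2.5142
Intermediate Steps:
v(p) = (1 + p)**2
(-36705 - 42833)/(-31637 + v((0*5)*(-1))) = (-36705 - 42833)/(-31637 + (1 + (0*5)*(-1))**2) = -79538/(-31637 + (1 + 0*(-1))**2) = -79538/(-31637 + (1 + 0)**2) = -79538/(-31637 + 1**2) = -79538/(-31637 + 1) = -79538/(-31636) = -79538*(-1/31636) = 39769/15818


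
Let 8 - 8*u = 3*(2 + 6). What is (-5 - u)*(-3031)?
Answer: 9093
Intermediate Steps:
u = -2 (u = 1 - 3*(2 + 6)/8 = 1 - 3*8/8 = 1 - ⅛*24 = 1 - 3 = -2)
(-5 - u)*(-3031) = (-5 - 1*(-2))*(-3031) = (-5 + 2)*(-3031) = -3*(-3031) = 9093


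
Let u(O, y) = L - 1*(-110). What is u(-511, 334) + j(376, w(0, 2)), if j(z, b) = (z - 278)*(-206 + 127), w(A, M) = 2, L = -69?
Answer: -7701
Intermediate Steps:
u(O, y) = 41 (u(O, y) = -69 - 1*(-110) = -69 + 110 = 41)
j(z, b) = 21962 - 79*z (j(z, b) = (-278 + z)*(-79) = 21962 - 79*z)
u(-511, 334) + j(376, w(0, 2)) = 41 + (21962 - 79*376) = 41 + (21962 - 29704) = 41 - 7742 = -7701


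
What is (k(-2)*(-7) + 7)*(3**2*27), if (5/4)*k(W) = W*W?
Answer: -18711/5 ≈ -3742.2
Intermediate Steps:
k(W) = 4*W**2/5 (k(W) = 4*(W*W)/5 = 4*W**2/5)
(k(-2)*(-7) + 7)*(3**2*27) = (((4/5)*(-2)**2)*(-7) + 7)*(3**2*27) = (((4/5)*4)*(-7) + 7)*(9*27) = ((16/5)*(-7) + 7)*243 = (-112/5 + 7)*243 = -77/5*243 = -18711/5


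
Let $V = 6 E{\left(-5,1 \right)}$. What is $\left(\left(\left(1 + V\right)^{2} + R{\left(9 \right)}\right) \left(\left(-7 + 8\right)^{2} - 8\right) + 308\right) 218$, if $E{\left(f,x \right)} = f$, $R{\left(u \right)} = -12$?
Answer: $-1197910$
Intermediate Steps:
$V = -30$ ($V = 6 \left(-5\right) = -30$)
$\left(\left(\left(1 + V\right)^{2} + R{\left(9 \right)}\right) \left(\left(-7 + 8\right)^{2} - 8\right) + 308\right) 218 = \left(\left(\left(1 - 30\right)^{2} - 12\right) \left(\left(-7 + 8\right)^{2} - 8\right) + 308\right) 218 = \left(\left(\left(-29\right)^{2} - 12\right) \left(1^{2} + \left(-24 + 16\right)\right) + 308\right) 218 = \left(\left(841 - 12\right) \left(1 - 8\right) + 308\right) 218 = \left(829 \left(-7\right) + 308\right) 218 = \left(-5803 + 308\right) 218 = \left(-5495\right) 218 = -1197910$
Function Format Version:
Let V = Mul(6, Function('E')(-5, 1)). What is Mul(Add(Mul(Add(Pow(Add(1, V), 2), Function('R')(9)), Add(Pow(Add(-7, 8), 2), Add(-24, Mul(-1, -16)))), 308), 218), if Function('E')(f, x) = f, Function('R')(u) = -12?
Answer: -1197910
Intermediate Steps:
V = -30 (V = Mul(6, -5) = -30)
Mul(Add(Mul(Add(Pow(Add(1, V), 2), Function('R')(9)), Add(Pow(Add(-7, 8), 2), Add(-24, Mul(-1, -16)))), 308), 218) = Mul(Add(Mul(Add(Pow(Add(1, -30), 2), -12), Add(Pow(Add(-7, 8), 2), Add(-24, Mul(-1, -16)))), 308), 218) = Mul(Add(Mul(Add(Pow(-29, 2), -12), Add(Pow(1, 2), Add(-24, 16))), 308), 218) = Mul(Add(Mul(Add(841, -12), Add(1, -8)), 308), 218) = Mul(Add(Mul(829, -7), 308), 218) = Mul(Add(-5803, 308), 218) = Mul(-5495, 218) = -1197910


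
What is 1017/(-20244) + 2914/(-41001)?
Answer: -33563011/276674748 ≈ -0.12131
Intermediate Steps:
1017/(-20244) + 2914/(-41001) = 1017*(-1/20244) + 2914*(-1/41001) = -339/6748 - 2914/41001 = -33563011/276674748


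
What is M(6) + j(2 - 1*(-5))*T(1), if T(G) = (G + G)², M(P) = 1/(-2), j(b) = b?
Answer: 55/2 ≈ 27.500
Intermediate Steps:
M(P) = -½
T(G) = 4*G² (T(G) = (2*G)² = 4*G²)
M(6) + j(2 - 1*(-5))*T(1) = -½ + (2 - 1*(-5))*(4*1²) = -½ + (2 + 5)*(4*1) = -½ + 7*4 = -½ + 28 = 55/2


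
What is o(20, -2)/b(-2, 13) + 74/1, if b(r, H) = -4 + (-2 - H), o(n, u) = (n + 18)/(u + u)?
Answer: 149/2 ≈ 74.500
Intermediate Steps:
o(n, u) = (18 + n)/(2*u) (o(n, u) = (18 + n)/((2*u)) = (18 + n)*(1/(2*u)) = (18 + n)/(2*u))
b(r, H) = -6 - H
o(20, -2)/b(-2, 13) + 74/1 = ((½)*(18 + 20)/(-2))/(-6 - 1*13) + 74/1 = ((½)*(-½)*38)/(-6 - 13) + 74*1 = -19/2/(-19) + 74 = -19/2*(-1/19) + 74 = ½ + 74 = 149/2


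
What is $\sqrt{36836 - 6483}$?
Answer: $\sqrt{30353} \approx 174.22$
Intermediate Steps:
$\sqrt{36836 - 6483} = \sqrt{30353}$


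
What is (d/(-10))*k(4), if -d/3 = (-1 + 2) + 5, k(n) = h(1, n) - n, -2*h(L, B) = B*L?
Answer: -54/5 ≈ -10.800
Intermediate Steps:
h(L, B) = -B*L/2
k(n) = -3*n/2 (k(n) = -½*n*1 - n = -n/2 - n = -3*n/2)
d = -18 (d = -3*((-1 + 2) + 5) = -3*(1 + 5) = -3*6 = -18)
(d/(-10))*k(4) = (-18/(-10))*(-3/2*4) = -⅒*(-18)*(-6) = (9/5)*(-6) = -54/5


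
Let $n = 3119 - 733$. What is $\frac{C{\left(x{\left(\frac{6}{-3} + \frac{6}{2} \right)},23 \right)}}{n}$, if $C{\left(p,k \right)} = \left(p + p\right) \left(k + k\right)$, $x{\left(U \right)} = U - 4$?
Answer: $- \frac{138}{1193} \approx -0.11567$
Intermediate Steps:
$x{\left(U \right)} = -4 + U$
$n = 2386$
$C{\left(p,k \right)} = 4 k p$ ($C{\left(p,k \right)} = 2 p 2 k = 4 k p$)
$\frac{C{\left(x{\left(\frac{6}{-3} + \frac{6}{2} \right)},23 \right)}}{n} = \frac{4 \cdot 23 \left(-4 + \left(\frac{6}{-3} + \frac{6}{2}\right)\right)}{2386} = 4 \cdot 23 \left(-4 + \left(6 \left(- \frac{1}{3}\right) + 6 \cdot \frac{1}{2}\right)\right) \frac{1}{2386} = 4 \cdot 23 \left(-4 + \left(-2 + 3\right)\right) \frac{1}{2386} = 4 \cdot 23 \left(-4 + 1\right) \frac{1}{2386} = 4 \cdot 23 \left(-3\right) \frac{1}{2386} = \left(-276\right) \frac{1}{2386} = - \frac{138}{1193}$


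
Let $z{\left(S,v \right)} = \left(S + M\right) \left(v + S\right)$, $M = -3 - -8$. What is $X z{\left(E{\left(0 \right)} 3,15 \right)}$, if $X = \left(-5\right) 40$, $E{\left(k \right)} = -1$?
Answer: $-4800$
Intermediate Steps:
$M = 5$ ($M = -3 + 8 = 5$)
$z{\left(S,v \right)} = \left(5 + S\right) \left(S + v\right)$ ($z{\left(S,v \right)} = \left(S + 5\right) \left(v + S\right) = \left(5 + S\right) \left(S + v\right)$)
$X = -200$
$X z{\left(E{\left(0 \right)} 3,15 \right)} = - 200 \left(\left(\left(-1\right) 3\right)^{2} + 5 \left(\left(-1\right) 3\right) + 5 \cdot 15 + \left(-1\right) 3 \cdot 15\right) = - 200 \left(\left(-3\right)^{2} + 5 \left(-3\right) + 75 - 45\right) = - 200 \left(9 - 15 + 75 - 45\right) = \left(-200\right) 24 = -4800$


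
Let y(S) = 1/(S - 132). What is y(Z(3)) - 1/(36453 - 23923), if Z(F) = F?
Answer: -12659/1616370 ≈ -0.0078318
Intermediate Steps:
y(S) = 1/(-132 + S)
y(Z(3)) - 1/(36453 - 23923) = 1/(-132 + 3) - 1/(36453 - 23923) = 1/(-129) - 1/12530 = -1/129 - 1*1/12530 = -1/129 - 1/12530 = -12659/1616370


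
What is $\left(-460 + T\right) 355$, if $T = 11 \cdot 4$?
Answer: $-147680$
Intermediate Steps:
$T = 44$
$\left(-460 + T\right) 355 = \left(-460 + 44\right) 355 = \left(-416\right) 355 = -147680$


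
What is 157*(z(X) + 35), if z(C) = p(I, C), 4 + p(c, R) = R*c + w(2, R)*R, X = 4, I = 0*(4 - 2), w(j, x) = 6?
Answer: 8635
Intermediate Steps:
I = 0 (I = 0*2 = 0)
p(c, R) = -4 + 6*R + R*c (p(c, R) = -4 + (R*c + 6*R) = -4 + (6*R + R*c) = -4 + 6*R + R*c)
z(C) = -4 + 6*C (z(C) = -4 + 6*C + C*0 = -4 + 6*C + 0 = -4 + 6*C)
157*(z(X) + 35) = 157*((-4 + 6*4) + 35) = 157*((-4 + 24) + 35) = 157*(20 + 35) = 157*55 = 8635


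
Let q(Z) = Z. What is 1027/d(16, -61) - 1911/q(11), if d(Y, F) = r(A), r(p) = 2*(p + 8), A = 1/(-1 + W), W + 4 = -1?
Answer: -55926/517 ≈ -108.17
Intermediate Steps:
W = -5 (W = -4 - 1 = -5)
A = -⅙ (A = 1/(-1 - 5) = 1/(-6) = -⅙ ≈ -0.16667)
r(p) = 16 + 2*p (r(p) = 2*(8 + p) = 16 + 2*p)
d(Y, F) = 47/3 (d(Y, F) = 16 + 2*(-⅙) = 16 - ⅓ = 47/3)
1027/d(16, -61) - 1911/q(11) = 1027/(47/3) - 1911/11 = 1027*(3/47) - 1911*1/11 = 3081/47 - 1911/11 = -55926/517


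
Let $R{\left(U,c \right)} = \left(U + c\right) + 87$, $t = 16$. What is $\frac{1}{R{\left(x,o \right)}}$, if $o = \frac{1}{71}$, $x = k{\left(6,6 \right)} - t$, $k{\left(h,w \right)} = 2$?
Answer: $\frac{71}{5184} \approx 0.013696$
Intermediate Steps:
$x = -14$ ($x = 2 - 16 = -14$)
$o = \frac{1}{71} \approx 0.014085$
$R{\left(U,c \right)} = 87 + U + c$
$\frac{1}{R{\left(x,o \right)}} = \frac{1}{87 - 14 + \frac{1}{71}} = \frac{1}{\frac{5184}{71}} = \frac{71}{5184}$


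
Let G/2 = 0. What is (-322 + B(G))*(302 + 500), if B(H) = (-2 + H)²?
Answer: -255036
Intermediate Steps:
G = 0 (G = 2*0 = 0)
(-322 + B(G))*(302 + 500) = (-322 + (-2 + 0)²)*(302 + 500) = (-322 + (-2)²)*802 = (-322 + 4)*802 = -318*802 = -255036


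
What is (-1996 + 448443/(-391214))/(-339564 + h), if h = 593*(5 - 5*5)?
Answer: 781311587/137481988736 ≈ 0.0056830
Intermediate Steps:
h = -11860 (h = 593*(5 - 25) = 593*(-20) = -11860)
(-1996 + 448443/(-391214))/(-339564 + h) = (-1996 + 448443/(-391214))/(-339564 - 11860) = (-1996 + 448443*(-1/391214))/(-351424) = (-1996 - 448443/391214)*(-1/351424) = -781311587/391214*(-1/351424) = 781311587/137481988736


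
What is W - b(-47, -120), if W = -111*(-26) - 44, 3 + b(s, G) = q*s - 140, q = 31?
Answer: 4442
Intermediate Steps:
b(s, G) = -143 + 31*s (b(s, G) = -3 + (31*s - 140) = -3 + (-140 + 31*s) = -143 + 31*s)
W = 2842 (W = 2886 - 44 = 2842)
W - b(-47, -120) = 2842 - (-143 + 31*(-47)) = 2842 - (-143 - 1457) = 2842 - 1*(-1600) = 2842 + 1600 = 4442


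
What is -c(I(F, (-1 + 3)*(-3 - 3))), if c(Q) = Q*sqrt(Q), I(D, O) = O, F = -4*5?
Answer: 24*I*sqrt(3) ≈ 41.569*I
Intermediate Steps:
F = -20
c(Q) = Q**(3/2)
-c(I(F, (-1 + 3)*(-3 - 3))) = -((-1 + 3)*(-3 - 3))**(3/2) = -(2*(-6))**(3/2) = -(-12)**(3/2) = -(-24)*I*sqrt(3) = 24*I*sqrt(3)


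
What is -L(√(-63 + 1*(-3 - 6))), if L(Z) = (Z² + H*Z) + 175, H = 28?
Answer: -103 - 168*I*√2 ≈ -103.0 - 237.59*I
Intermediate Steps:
L(Z) = 175 + Z² + 28*Z (L(Z) = (Z² + 28*Z) + 175 = 175 + Z² + 28*Z)
-L(√(-63 + 1*(-3 - 6))) = -(175 + (√(-63 + 1*(-3 - 6)))² + 28*√(-63 + 1*(-3 - 6))) = -(175 + (√(-63 + 1*(-9)))² + 28*√(-63 + 1*(-9))) = -(175 + (√(-63 - 9))² + 28*√(-63 - 9)) = -(175 + (√(-72))² + 28*√(-72)) = -(175 + (6*I*√2)² + 28*(6*I*√2)) = -(175 - 72 + 168*I*√2) = -(103 + 168*I*√2) = -103 - 168*I*√2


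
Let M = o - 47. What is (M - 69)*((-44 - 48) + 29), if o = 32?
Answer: 5292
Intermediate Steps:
M = -15 (M = 32 - 47 = -15)
(M - 69)*((-44 - 48) + 29) = (-15 - 69)*((-44 - 48) + 29) = -84*(-92 + 29) = -84*(-63) = 5292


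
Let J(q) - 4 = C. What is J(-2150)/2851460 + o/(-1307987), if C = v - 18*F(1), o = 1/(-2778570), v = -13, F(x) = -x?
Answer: 3270900379877/1036315642680184140 ≈ 3.1563e-6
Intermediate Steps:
o = -1/2778570 ≈ -3.5990e-7
C = 5 (C = -13 - (-18) = -13 - 18*(-1) = -13 + 18 = 5)
J(q) = 9 (J(q) = 4 + 5 = 9)
J(-2150)/2851460 + o/(-1307987) = 9/2851460 - 1/2778570/(-1307987) = 9*(1/2851460) - 1/2778570*(-1/1307987) = 9/2851460 + 1/3634333438590 = 3270900379877/1036315642680184140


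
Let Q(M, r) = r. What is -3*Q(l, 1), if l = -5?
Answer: -3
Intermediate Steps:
-3*Q(l, 1) = -3*1 = -3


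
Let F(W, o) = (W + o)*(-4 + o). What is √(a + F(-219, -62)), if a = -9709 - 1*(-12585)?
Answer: √21422 ≈ 146.36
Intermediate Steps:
a = 2876 (a = -9709 + 12585 = 2876)
F(W, o) = (-4 + o)*(W + o)
√(a + F(-219, -62)) = √(2876 + ((-62)² - 4*(-219) - 4*(-62) - 219*(-62))) = √(2876 + (3844 + 876 + 248 + 13578)) = √(2876 + 18546) = √21422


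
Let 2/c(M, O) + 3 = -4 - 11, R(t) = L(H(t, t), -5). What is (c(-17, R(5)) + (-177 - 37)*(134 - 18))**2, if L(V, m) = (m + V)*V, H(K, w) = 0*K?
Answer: 49915155889/81 ≈ 6.1624e+8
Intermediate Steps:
H(K, w) = 0
L(V, m) = V*(V + m) (L(V, m) = (V + m)*V = V*(V + m))
R(t) = 0 (R(t) = 0*(0 - 5) = 0*(-5) = 0)
c(M, O) = -1/9 (c(M, O) = 2/(-3 + (-4 - 11)) = 2/(-3 - 15) = 2/(-18) = 2*(-1/18) = -1/9)
(c(-17, R(5)) + (-177 - 37)*(134 - 18))**2 = (-1/9 + (-177 - 37)*(134 - 18))**2 = (-1/9 - 214*116)**2 = (-1/9 - 24824)**2 = (-223417/9)**2 = 49915155889/81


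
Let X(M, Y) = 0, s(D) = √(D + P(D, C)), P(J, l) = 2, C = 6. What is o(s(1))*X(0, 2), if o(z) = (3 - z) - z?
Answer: 0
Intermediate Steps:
s(D) = √(2 + D) (s(D) = √(D + 2) = √(2 + D))
o(z) = 3 - 2*z
o(s(1))*X(0, 2) = (3 - 2*√(2 + 1))*0 = (3 - 2*√3)*0 = 0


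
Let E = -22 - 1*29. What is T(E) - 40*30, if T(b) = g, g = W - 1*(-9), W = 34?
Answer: -1157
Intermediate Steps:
E = -51 (E = -22 - 29 = -51)
g = 43 (g = 34 - 1*(-9) = 34 + 9 = 43)
T(b) = 43
T(E) - 40*30 = 43 - 40*30 = 43 - 1*1200 = 43 - 1200 = -1157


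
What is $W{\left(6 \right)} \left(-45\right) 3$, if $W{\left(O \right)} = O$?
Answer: $-810$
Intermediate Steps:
$W{\left(6 \right)} \left(-45\right) 3 = 6 \left(-45\right) 3 = \left(-270\right) 3 = -810$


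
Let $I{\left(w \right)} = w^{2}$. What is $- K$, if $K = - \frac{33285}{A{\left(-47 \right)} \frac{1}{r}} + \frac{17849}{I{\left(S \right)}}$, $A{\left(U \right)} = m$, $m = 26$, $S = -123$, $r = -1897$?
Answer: $- \frac{955270411279}{393354} \approx -2.4285 \cdot 10^{6}$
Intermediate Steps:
$A{\left(U \right)} = 26$
$K = \frac{955270411279}{393354}$ ($K = - \frac{33285}{26 \frac{1}{-1897}} + \frac{17849}{\left(-123\right)^{2}} = - \frac{33285}{26 \left(- \frac{1}{1897}\right)} + \frac{17849}{15129} = - \frac{33285}{- \frac{26}{1897}} + 17849 \cdot \frac{1}{15129} = \left(-33285\right) \left(- \frac{1897}{26}\right) + \frac{17849}{15129} = \frac{63141645}{26} + \frac{17849}{15129} = \frac{955270411279}{393354} \approx 2.4285 \cdot 10^{6}$)
$- K = \left(-1\right) \frac{955270411279}{393354} = - \frac{955270411279}{393354}$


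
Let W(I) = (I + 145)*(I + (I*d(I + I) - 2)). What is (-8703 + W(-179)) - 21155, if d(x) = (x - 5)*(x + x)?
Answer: 1581776384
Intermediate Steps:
d(x) = 2*x*(-5 + x) (d(x) = (-5 + x)*(2*x) = 2*x*(-5 + x))
W(I) = (145 + I)*(-2 + I + 4*I²*(-5 + 2*I)) (W(I) = (I + 145)*(I + (I*(2*(I + I)*(-5 + (I + I))) - 2)) = (145 + I)*(I + (I*(2*(2*I)*(-5 + 2*I)) - 2)) = (145 + I)*(I + (I*(4*I*(-5 + 2*I)) - 2)) = (145 + I)*(I + (4*I²*(-5 + 2*I) - 2)) = (145 + I)*(I + (-2 + 4*I²*(-5 + 2*I))) = (145 + I)*(-2 + I + 4*I²*(-5 + 2*I)))
(-8703 + W(-179)) - 21155 = (-8703 + (-290 - 2899*(-179)² + 8*(-179)⁴ + 143*(-179) + 1140*(-179)³)) - 21155 = (-8703 + (-290 - 2899*32041 + 8*1026625681 - 25597 + 1140*(-5735339))) - 21155 = (-8703 + (-290 - 92886859 + 8213005448 - 25597 - 6538286460)) - 21155 = (-8703 + 1581806242) - 21155 = 1581797539 - 21155 = 1581776384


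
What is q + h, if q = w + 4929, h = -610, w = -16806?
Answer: -12487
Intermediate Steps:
q = -11877 (q = -16806 + 4929 = -11877)
q + h = -11877 - 610 = -12487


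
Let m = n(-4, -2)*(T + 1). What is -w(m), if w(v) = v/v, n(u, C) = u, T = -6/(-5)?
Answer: -1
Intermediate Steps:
T = 6/5 (T = -6*(-⅕) = 6/5 ≈ 1.2000)
m = -44/5 (m = -4*(6/5 + 1) = -4*11/5 = -44/5 ≈ -8.8000)
w(v) = 1
-w(m) = -1*1 = -1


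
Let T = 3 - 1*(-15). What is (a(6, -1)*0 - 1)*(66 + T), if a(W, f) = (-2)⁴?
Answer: -84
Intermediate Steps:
a(W, f) = 16
T = 18 (T = 3 + 15 = 18)
(a(6, -1)*0 - 1)*(66 + T) = (16*0 - 1)*(66 + 18) = (0 - 1)*84 = -1*84 = -84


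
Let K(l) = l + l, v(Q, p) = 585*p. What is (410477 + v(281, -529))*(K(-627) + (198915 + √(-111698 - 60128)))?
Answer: 19966132932 + 101012*I*√171826 ≈ 1.9966e+10 + 4.1871e+7*I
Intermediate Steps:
K(l) = 2*l
(410477 + v(281, -529))*(K(-627) + (198915 + √(-111698 - 60128))) = (410477 + 585*(-529))*(2*(-627) + (198915 + √(-111698 - 60128))) = (410477 - 309465)*(-1254 + (198915 + √(-171826))) = 101012*(-1254 + (198915 + I*√171826)) = 101012*(197661 + I*√171826) = 19966132932 + 101012*I*√171826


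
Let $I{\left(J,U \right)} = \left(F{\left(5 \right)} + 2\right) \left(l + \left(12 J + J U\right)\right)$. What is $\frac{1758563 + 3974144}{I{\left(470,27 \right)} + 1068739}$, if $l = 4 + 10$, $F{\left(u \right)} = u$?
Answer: $\frac{5732707}{1197147} \approx 4.7886$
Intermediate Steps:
$l = 14$
$I{\left(J,U \right)} = 98 + 84 J + 7 J U$ ($I{\left(J,U \right)} = \left(5 + 2\right) \left(14 + \left(12 J + J U\right)\right) = 7 \left(14 + 12 J + J U\right) = 98 + 84 J + 7 J U$)
$\frac{1758563 + 3974144}{I{\left(470,27 \right)} + 1068739} = \frac{1758563 + 3974144}{\left(98 + 84 \cdot 470 + 7 \cdot 470 \cdot 27\right) + 1068739} = \frac{5732707}{\left(98 + 39480 + 88830\right) + 1068739} = \frac{5732707}{128408 + 1068739} = \frac{5732707}{1197147}$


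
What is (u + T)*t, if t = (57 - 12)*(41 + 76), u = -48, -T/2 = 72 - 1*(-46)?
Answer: -1495260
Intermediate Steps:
T = -236 (T = -2*(72 - 1*(-46)) = -2*(72 + 46) = -2*118 = -236)
t = 5265 (t = 45*117 = 5265)
(u + T)*t = (-48 - 236)*5265 = -284*5265 = -1495260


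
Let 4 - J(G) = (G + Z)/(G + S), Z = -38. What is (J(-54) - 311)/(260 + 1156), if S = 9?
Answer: -13907/63720 ≈ -0.21825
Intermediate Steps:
J(G) = 4 - (-38 + G)/(9 + G) (J(G) = 4 - (G - 38)/(G + 9) = 4 - (-38 + G)/(9 + G))
(J(-54) - 311)/(260 + 1156) = ((74 + 3*(-54))/(9 - 54) - 311)/(260 + 1156) = ((74 - 162)/(-45) - 311)/1416 = (-1/45*(-88) - 311)*(1/1416) = (88/45 - 311)*(1/1416) = -13907/45*1/1416 = -13907/63720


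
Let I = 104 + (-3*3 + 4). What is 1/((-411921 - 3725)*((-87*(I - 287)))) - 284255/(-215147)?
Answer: 1932452464992733/1462635135818472 ≈ 1.3212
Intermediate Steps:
I = 99 (I = 104 + (-9 + 4) = 104 - 5 = 99)
1/((-411921 - 3725)*((-87*(I - 287)))) - 284255/(-215147) = 1/((-411921 - 3725)*((-87*(99 - 287)))) - 284255/(-215147) = 1/((-415646)*((-87*(-188)))) - 284255*(-1/215147) = -1/415646/16356 + 284255/215147 = -1/415646*1/16356 + 284255/215147 = -1/6798305976 + 284255/215147 = 1932452464992733/1462635135818472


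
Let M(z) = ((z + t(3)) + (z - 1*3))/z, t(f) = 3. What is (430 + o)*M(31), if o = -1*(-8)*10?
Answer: 1020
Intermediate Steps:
o = 80 (o = 8*10 = 80)
M(z) = 2 (M(z) = ((z + 3) + (z - 1*3))/z = ((3 + z) + (z - 3))/z = ((3 + z) + (-3 + z))/z = (2*z)/z = 2)
(430 + o)*M(31) = (430 + 80)*2 = 510*2 = 1020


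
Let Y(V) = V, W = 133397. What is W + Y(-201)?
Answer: 133196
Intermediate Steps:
W + Y(-201) = 133397 - 201 = 133196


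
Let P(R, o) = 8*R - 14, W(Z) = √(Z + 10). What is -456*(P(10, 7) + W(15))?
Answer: -32376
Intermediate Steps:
W(Z) = √(10 + Z)
P(R, o) = -14 + 8*R
-456*(P(10, 7) + W(15)) = -456*((-14 + 8*10) + √(10 + 15)) = -456*((-14 + 80) + √25) = -456*(66 + 5) = -456*71 = -32376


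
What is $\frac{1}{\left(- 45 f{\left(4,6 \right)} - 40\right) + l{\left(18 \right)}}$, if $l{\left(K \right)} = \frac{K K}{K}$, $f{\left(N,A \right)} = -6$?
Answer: $\frac{1}{248} \approx 0.0040323$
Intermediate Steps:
$l{\left(K \right)} = K$ ($l{\left(K \right)} = \frac{K^{2}}{K} = K$)
$\frac{1}{\left(- 45 f{\left(4,6 \right)} - 40\right) + l{\left(18 \right)}} = \frac{1}{\left(\left(-45\right) \left(-6\right) - 40\right) + 18} = \frac{1}{\left(270 - 40\right) + 18} = \frac{1}{230 + 18} = \frac{1}{248}$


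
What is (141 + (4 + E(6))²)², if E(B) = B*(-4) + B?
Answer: 113569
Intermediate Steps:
E(B) = -3*B (E(B) = -4*B + B = -3*B)
(141 + (4 + E(6))²)² = (141 + (4 - 3*6)²)² = (141 + (4 - 18)²)² = (141 + (-14)²)² = (141 + 196)² = 337² = 113569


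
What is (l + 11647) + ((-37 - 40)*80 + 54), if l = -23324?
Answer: -17783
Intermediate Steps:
(l + 11647) + ((-37 - 40)*80 + 54) = (-23324 + 11647) + ((-37 - 40)*80 + 54) = -11677 + (-77*80 + 54) = -11677 + (-6160 + 54) = -11677 - 6106 = -17783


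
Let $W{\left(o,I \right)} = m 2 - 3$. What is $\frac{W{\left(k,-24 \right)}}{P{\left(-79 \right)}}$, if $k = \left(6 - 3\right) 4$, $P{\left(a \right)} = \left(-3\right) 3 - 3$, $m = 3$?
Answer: $- \frac{1}{4} \approx -0.25$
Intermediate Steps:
$P{\left(a \right)} = -12$ ($P{\left(a \right)} = -9 - 3 = -12$)
$k = 12$ ($k = 3 \cdot 4 = 12$)
$W{\left(o,I \right)} = 3$ ($W{\left(o,I \right)} = 3 \cdot 2 - 3 = 6 - 3 = 3$)
$\frac{W{\left(k,-24 \right)}}{P{\left(-79 \right)}} = \frac{3}{-12} = 3 \left(- \frac{1}{12}\right) = - \frac{1}{4}$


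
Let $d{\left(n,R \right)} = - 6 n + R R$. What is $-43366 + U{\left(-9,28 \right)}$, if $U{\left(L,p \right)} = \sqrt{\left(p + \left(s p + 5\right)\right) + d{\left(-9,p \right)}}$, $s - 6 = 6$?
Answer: $-43366 + \sqrt{1207} \approx -43331.0$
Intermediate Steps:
$s = 12$ ($s = 6 + 6 = 12$)
$d{\left(n,R \right)} = R^{2} - 6 n$ ($d{\left(n,R \right)} = - 6 n + R^{2} = R^{2} - 6 n$)
$U{\left(L,p \right)} = \sqrt{59 + p^{2} + 13 p}$ ($U{\left(L,p \right)} = \sqrt{\left(p + \left(12 p + 5\right)\right) + \left(p^{2} - -54\right)} = \sqrt{\left(p + \left(5 + 12 p\right)\right) + \left(p^{2} + 54\right)} = \sqrt{\left(5 + 13 p\right) + \left(54 + p^{2}\right)} = \sqrt{59 + p^{2} + 13 p}$)
$-43366 + U{\left(-9,28 \right)} = -43366 + \sqrt{59 + 28^{2} + 13 \cdot 28} = -43366 + \sqrt{59 + 784 + 364} = -43366 + \sqrt{1207}$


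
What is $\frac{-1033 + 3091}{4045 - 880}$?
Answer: $\frac{686}{1055} \approx 0.65024$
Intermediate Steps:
$\frac{-1033 + 3091}{4045 - 880} = \frac{2058}{3165} = 2058 \cdot \frac{1}{3165} = \frac{686}{1055}$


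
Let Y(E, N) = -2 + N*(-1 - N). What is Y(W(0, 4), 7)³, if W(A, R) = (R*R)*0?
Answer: -195112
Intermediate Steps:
W(A, R) = 0 (W(A, R) = R²*0 = 0)
Y(W(0, 4), 7)³ = (-2 - 1*7 - 1*7²)³ = (-2 - 7 - 1*49)³ = (-2 - 7 - 49)³ = (-58)³ = -195112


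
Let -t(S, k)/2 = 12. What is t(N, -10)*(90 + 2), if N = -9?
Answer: -2208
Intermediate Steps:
t(S, k) = -24 (t(S, k) = -2*12 = -24)
t(N, -10)*(90 + 2) = -24*(90 + 2) = -24*92 = -2208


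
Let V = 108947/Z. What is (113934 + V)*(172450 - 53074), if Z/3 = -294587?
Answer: 4006669087179984/294587 ≈ 1.3601e+10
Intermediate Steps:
Z = -883761 (Z = 3*(-294587) = -883761)
V = -108947/883761 (V = 108947/(-883761) = 108947*(-1/883761) = -108947/883761 ≈ -0.12328)
(113934 + V)*(172450 - 53074) = (113934 - 108947/883761)*(172450 - 53074) = (100690316827/883761)*119376 = 4006669087179984/294587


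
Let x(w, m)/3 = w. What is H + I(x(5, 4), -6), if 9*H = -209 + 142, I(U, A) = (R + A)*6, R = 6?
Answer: -67/9 ≈ -7.4444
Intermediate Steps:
x(w, m) = 3*w
I(U, A) = 36 + 6*A (I(U, A) = (6 + A)*6 = 36 + 6*A)
H = -67/9 (H = (-209 + 142)/9 = (1/9)*(-67) = -67/9 ≈ -7.4444)
H + I(x(5, 4), -6) = -67/9 + (36 + 6*(-6)) = -67/9 + (36 - 36) = -67/9 + 0 = -67/9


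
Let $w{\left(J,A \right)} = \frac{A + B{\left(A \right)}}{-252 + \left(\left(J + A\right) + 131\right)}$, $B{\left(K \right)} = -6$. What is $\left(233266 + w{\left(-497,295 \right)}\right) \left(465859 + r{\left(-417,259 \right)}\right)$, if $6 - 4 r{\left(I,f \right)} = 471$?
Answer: $\frac{8256756401927}{76} \approx 1.0864 \cdot 10^{11}$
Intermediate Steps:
$w{\left(J,A \right)} = \frac{-6 + A}{-121 + A + J}$ ($w{\left(J,A \right)} = \frac{A - 6}{-252 + \left(\left(J + A\right) + 131\right)} = \frac{-6 + A}{-252 + \left(\left(A + J\right) + 131\right)} = \frac{-6 + A}{-252 + \left(131 + A + J\right)} = \frac{-6 + A}{-121 + A + J}$)
$r{\left(I,f \right)} = - \frac{465}{4}$ ($r{\left(I,f \right)} = \frac{3}{2} - \frac{471}{4} = - \frac{465}{4}$)
$\left(233266 + w{\left(-497,295 \right)}\right) \left(465859 + r{\left(-417,259 \right)}\right) = \left(233266 + \frac{-6 + 295}{-121 + 295 - 497}\right) \left(465859 - \frac{465}{4}\right) = \left(233266 + \frac{1}{-323} \cdot 289\right) \frac{1862971}{4} = \left(233266 - \frac{17}{19}\right) \frac{1862971}{4} = \frac{4432037}{19} \cdot \frac{1862971}{4} = \frac{8256756401927}{76}$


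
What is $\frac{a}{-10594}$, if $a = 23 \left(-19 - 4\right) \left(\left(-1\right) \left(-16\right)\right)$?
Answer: $\frac{4232}{5297} \approx 0.79894$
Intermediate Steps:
$a = -8464$ ($a = 23 \left(-19 - 4\right) 16 = 23 \left(-23\right) 16 = \left(-529\right) 16 = -8464$)
$\frac{a}{-10594} = - \frac{8464}{-10594} = \left(-8464\right) \left(- \frac{1}{10594}\right) = \frac{4232}{5297}$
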